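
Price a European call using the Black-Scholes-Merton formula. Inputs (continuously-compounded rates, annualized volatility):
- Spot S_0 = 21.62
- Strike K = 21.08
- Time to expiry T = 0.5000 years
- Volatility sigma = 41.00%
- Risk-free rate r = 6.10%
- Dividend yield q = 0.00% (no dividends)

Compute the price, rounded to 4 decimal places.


Answer: Price = 3.0552

Derivation:
d1 = (ln(S/K) + (r - q + 0.5*sigma^2) * T) / (sigma * sqrt(T)) = 0.33740752
d2 = d1 - sigma * sqrt(T) = 0.04749374
exp(-rT) = 0.96996043; exp(-qT) = 1.00000000
C = S_0 * exp(-qT) * N(d1) - K * exp(-rT) * N(d2)
N(d1) = 0.63209514; N(d2) = 0.51894014
C = 21.6200 * 1.00000000 * 0.63209514 - 21.0800 * 0.96996043 * 0.51894014 = 3.0552


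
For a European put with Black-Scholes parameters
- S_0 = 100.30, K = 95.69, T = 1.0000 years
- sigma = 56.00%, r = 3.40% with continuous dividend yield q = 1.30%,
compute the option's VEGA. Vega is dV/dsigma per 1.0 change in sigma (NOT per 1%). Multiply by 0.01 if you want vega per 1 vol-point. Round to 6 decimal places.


d1 = 0.4015212414; d2 = -0.1584787586
phi(d1) = 0.3680456915; exp(-qT) = 0.9870841350; exp(-rT) = 0.9665715046
Vega = S * exp(-qT) * phi(d1) * sqrt(T) = 100.3000 * 0.9870841350 * 0.3680456915 * 1.0000000000 = 36.438194

Answer: Vega = 36.438194


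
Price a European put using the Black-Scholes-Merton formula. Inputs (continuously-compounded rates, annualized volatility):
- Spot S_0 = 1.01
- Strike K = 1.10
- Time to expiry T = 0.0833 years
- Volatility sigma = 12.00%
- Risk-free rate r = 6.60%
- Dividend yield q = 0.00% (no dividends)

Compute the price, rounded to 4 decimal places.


d1 = (ln(S/K) + (r - q + 0.5*sigma^2) * T) / (sigma * sqrt(T)) = -2.28856295
d2 = d1 - sigma * sqrt(T) = -2.32319704
exp(-rT) = 0.99451729; exp(-qT) = 1.00000000
P = K * exp(-rT) * N(-d2) - S_0 * exp(-qT) * N(-d1)
N(-d1) = 0.98894762; N(-d2) = 0.98991572
P = 1.1000 * 0.99451729 * 0.98991572 - 1.0100 * 1.00000000 * 0.98894762 = 0.0841

Answer: Price = 0.0841


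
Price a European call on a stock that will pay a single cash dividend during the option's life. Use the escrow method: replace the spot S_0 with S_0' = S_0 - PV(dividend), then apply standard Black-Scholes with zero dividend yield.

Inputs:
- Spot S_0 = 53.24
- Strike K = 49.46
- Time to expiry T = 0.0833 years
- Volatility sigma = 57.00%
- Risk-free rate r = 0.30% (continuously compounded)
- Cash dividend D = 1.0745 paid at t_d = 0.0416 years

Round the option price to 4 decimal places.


PV(D) = D * exp(-r * t_d) = 1.0745 * 0.99987521 = 1.07436591
S_0' = S_0 - PV(D) = 53.2400 - 1.07436591 = 52.16563409
d1 = (ln(S_0'/K) + (r + sigma^2/2)*T) / (sigma*sqrt(T)) = 0.40751851
d2 = d1 - sigma*sqrt(T) = 0.24300660
exp(-rT) = 0.99975013
N(d1) = 0.65818640; N(d2) = 0.59599986
C = S_0' * N(d1) - K * exp(-rT) * N(d2) = 52.16563409 * 0.65818640 - 49.4600 * 0.99975013 * 0.59599986 = 4.8639

Answer: Price = 4.8639


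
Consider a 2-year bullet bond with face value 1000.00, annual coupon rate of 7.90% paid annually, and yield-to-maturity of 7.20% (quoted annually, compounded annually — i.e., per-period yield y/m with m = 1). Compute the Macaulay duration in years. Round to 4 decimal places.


Answer: Macaulay duration = 1.9272 years

Derivation:
Coupon per period c = face * coupon_rate / m = 79.000000
Periods per year m = 1; per-period yield y/m = 0.072000
Number of cashflows N = 2
Cashflows (t years, CF_t, discount factor 1/(1+y/m)^(m*t), PV):
  t = 1.0000: CF_t = 79.000000, DF = 0.932836, PV = 73.694030
  t = 2.0000: CF_t = 1079.000000, DF = 0.870183, PV = 938.927100
Price P = sum_t PV_t = 1012.621129
Macaulay numerator sum_t t * PV_t:
  t * PV_t at t = 1.0000: 73.694030
  t * PV_t at t = 2.0000: 1877.854199
Macaulay duration D = (sum_t t * PV_t) / P = 1951.548229 / 1012.621129 = 1.927224


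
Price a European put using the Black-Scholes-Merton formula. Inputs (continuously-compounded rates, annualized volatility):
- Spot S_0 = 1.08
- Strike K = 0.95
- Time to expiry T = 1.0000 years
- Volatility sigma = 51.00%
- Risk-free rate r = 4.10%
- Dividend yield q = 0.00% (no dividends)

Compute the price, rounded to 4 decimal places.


Answer: Price = 0.1270

Derivation:
d1 = (ln(S/K) + (r - q + 0.5*sigma^2) * T) / (sigma * sqrt(T)) = 0.58687125
d2 = d1 - sigma * sqrt(T) = 0.07687125
exp(-rT) = 0.95982913; exp(-qT) = 1.00000000
P = K * exp(-rT) * N(-d2) - S_0 * exp(-qT) * N(-d1)
N(-d1) = 0.27864509; N(-d2) = 0.46936299
P = 0.9500 * 0.95982913 * 0.46936299 - 1.0800 * 1.00000000 * 0.27864509 = 0.1270


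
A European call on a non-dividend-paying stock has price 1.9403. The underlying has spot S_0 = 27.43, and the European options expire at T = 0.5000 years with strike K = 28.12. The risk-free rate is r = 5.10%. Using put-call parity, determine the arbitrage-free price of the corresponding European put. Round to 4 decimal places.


Answer: Put price = 1.9223

Derivation:
Put-call parity: C - P = S_0 * exp(-qT) - K * exp(-rT).
S_0 * exp(-qT) = 27.4300 * 1.00000000 = 27.43000000
K * exp(-rT) = 28.1200 * 0.97482238 = 27.41200530
P = C - S*exp(-qT) + K*exp(-rT)
P = 1.9403 - 27.43000000 + 27.41200530 = 1.9223


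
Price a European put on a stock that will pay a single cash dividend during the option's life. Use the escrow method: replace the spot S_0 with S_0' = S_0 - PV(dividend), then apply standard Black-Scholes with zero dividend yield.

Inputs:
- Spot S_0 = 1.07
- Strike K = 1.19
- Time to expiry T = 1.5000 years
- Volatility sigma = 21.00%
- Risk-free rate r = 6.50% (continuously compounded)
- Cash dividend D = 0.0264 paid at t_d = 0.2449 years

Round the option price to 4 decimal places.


Answer: Price = 0.1273

Derivation:
PV(D) = D * exp(-r * t_d) = 0.0264 * 0.98420753 = 0.02598308
S_0' = S_0 - PV(D) = 1.0700 - 0.02598308 = 1.04401692
d1 = (ln(S_0'/K) + (r + sigma^2/2)*T) / (sigma*sqrt(T)) = -0.00117657
d2 = d1 - sigma*sqrt(T) = -0.25837299
exp(-rT) = 0.90710234
N(-d1) = 0.50046938; N(-d2) = 0.60194047
P = K * exp(-rT) * N(-d2) - S_0' * N(-d1) = 1.1900 * 0.90710234 * 0.60194047 - 1.04401692 * 0.50046938 = 0.1273


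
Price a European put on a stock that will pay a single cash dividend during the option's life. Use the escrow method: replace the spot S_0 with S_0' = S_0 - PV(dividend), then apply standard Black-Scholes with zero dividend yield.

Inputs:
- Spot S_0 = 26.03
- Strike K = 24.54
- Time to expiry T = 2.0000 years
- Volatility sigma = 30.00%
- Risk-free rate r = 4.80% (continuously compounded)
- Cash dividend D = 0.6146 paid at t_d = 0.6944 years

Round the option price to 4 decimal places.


Answer: Price = 2.6271

Derivation:
PV(D) = D * exp(-r * t_d) = 0.6146 * 0.96721816 = 0.59445228
S_0' = S_0 - PV(D) = 26.0300 - 0.59445228 = 25.43554772
d1 = (ln(S_0'/K) + (r + sigma^2/2)*T) / (sigma*sqrt(T)) = 0.52288961
d2 = d1 - sigma*sqrt(T) = 0.09862554
exp(-rT) = 0.90846402
N(-d1) = 0.30052554; N(-d2) = 0.46071780
P = K * exp(-rT) * N(-d2) - S_0' * N(-d1) = 24.5400 * 0.90846402 * 0.46071780 - 25.43554772 * 0.30052554 = 2.6271


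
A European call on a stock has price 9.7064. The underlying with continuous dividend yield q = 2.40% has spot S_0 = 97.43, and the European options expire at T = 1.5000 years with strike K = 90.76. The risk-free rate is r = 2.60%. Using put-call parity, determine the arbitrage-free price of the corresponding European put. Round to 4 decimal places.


Answer: Put price = 3.0100

Derivation:
Put-call parity: C - P = S_0 * exp(-qT) - K * exp(-rT).
S_0 * exp(-qT) = 97.4300 * 0.96464029 = 93.98490379
K * exp(-rT) = 90.7600 * 0.96175071 = 87.28849436
P = C - S*exp(-qT) + K*exp(-rT)
P = 9.7064 - 93.98490379 + 87.28849436 = 3.0100


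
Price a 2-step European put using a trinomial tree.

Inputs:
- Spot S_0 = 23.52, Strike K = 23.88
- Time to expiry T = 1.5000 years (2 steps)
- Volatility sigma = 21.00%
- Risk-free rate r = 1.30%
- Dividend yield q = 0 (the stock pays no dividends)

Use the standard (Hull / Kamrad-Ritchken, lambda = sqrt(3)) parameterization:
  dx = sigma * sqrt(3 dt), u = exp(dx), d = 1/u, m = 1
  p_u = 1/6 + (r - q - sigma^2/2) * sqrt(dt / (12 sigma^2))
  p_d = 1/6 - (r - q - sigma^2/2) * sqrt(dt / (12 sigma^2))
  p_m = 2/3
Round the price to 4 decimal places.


Answer: Price = V(0,0) = 2.0851

Derivation:
dt = T/N = 0.750000; dx = sigma*sqrt(3*dt) = 0.315000
u = exp(dx) = 1.370259; d = 1/u = 0.729789
p_u = 0.155893, p_m = 0.666667, p_d = 0.177440
Discount per step: exp(-r*dt) = 0.990297
Stock lattice S(k, j) with j the centered position index:
  k=0: S(0,+0) = 23.5200
  k=1: S(1,-1) = 17.1646; S(1,+0) = 23.5200; S(1,+1) = 32.2285
  k=2: S(2,-2) = 12.5266; S(2,-1) = 17.1646; S(2,+0) = 23.5200; S(2,+1) = 32.2285; S(2,+2) = 44.1614
Terminal payoffs V(N, j) = max(K - S_T, 0):
  V(2,-2) = 11.353441; V(2,-1) = 6.715366; V(2,+0) = 0.360000; V(2,+1) = 0.000000; V(2,+2) = 0.000000
Backward induction: V(k, j) = exp(-r*dt) * [p_u * V(k+1, j+1) + p_m * V(k+1, j) + p_d * V(k+1, j-1)]
  V(1,-1) = exp(-r*dt) * [p_u*0.360000 + p_m*6.715366 + p_d*11.353441] = 6.484063
  V(1,+0) = exp(-r*dt) * [p_u*0.000000 + p_m*0.360000 + p_d*6.715366] = 1.417688
  V(1,+1) = exp(-r*dt) * [p_u*0.000000 + p_m*0.000000 + p_d*0.360000] = 0.063259
  V(0,+0) = exp(-r*dt) * [p_u*0.063259 + p_m*1.417688 + p_d*6.484063] = 2.085093


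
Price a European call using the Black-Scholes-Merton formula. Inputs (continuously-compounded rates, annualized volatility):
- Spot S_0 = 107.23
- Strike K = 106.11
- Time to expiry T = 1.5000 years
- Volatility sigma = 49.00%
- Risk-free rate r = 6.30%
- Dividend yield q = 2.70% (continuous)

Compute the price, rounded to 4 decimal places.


Answer: Price = 26.8777

Derivation:
d1 = (ln(S/K) + (r - q + 0.5*sigma^2) * T) / (sigma * sqrt(T)) = 0.40753972
d2 = d1 - sigma * sqrt(T) = -0.19258527
exp(-rT) = 0.90982773; exp(-qT) = 0.96030916
C = S_0 * exp(-qT) * N(d1) - K * exp(-rT) * N(d2)
N(d1) = 0.65819419; N(d2) = 0.42364189
C = 107.2300 * 0.96030916 * 0.65819419 - 106.1100 * 0.90982773 * 0.42364189 = 26.8777


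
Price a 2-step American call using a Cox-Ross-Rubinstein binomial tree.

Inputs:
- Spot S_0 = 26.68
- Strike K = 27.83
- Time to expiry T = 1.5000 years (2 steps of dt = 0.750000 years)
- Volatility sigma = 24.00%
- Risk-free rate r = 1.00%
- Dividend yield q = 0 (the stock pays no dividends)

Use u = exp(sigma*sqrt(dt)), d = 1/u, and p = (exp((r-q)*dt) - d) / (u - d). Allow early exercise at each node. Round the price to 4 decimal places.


dt = T/N = 0.750000
u = exp(sigma*sqrt(dt)) = 1.231024; d = 1/u = 0.812332
p = (exp((r-q)*dt) - d) / (u - d) = 0.466205
Discount per step: exp(-r*dt) = 0.992528
Stock lattice S(k, i) with i counting down-moves:
  k=0: S(0,0) = 26.6800
  k=1: S(1,0) = 32.8437; S(1,1) = 21.6730
  k=2: S(2,0) = 40.4314; S(2,1) = 26.6800; S(2,2) = 17.6057
Terminal payoffs V(N, i) = max(S_T - K, 0):
  V(2,0) = 12.601388; V(2,1) = 0.000000; V(2,2) = 0.000000
Backward induction: V(k, i) = exp(-r*dt) * [p * V(k+1, i) + (1-p) * V(k+1, i+1)]; then take max(V_cont, immediate exercise) for American.
  V(1,0) = exp(-r*dt) * [p*12.601388 + (1-p)*0.000000] = 5.830934; exercise = 5.013712; V(1,0) = max -> 5.830934
  V(1,1) = exp(-r*dt) * [p*0.000000 + (1-p)*0.000000] = 0.000000; exercise = 0.000000; V(1,1) = max -> 0.000000
  V(0,0) = exp(-r*dt) * [p*5.830934 + (1-p)*0.000000] = 2.698099; exercise = 0.000000; V(0,0) = max -> 2.698099

Answer: Price = V(0,0) = 2.6981


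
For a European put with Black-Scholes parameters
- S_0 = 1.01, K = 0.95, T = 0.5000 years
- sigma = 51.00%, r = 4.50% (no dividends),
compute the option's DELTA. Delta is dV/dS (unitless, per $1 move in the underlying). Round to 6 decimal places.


d1 = 0.4125306029; d2 = 0.0519061445
phi(d1) = 0.3664001333; exp(-qT) = 1.0000000000; exp(-rT) = 0.9777512372
N(-d1) = 0.3399752774
Delta = -exp(-qT) * N(-d1) = -1.0000000000 * 0.3399752774 = -0.339975

Answer: Delta = -0.339975


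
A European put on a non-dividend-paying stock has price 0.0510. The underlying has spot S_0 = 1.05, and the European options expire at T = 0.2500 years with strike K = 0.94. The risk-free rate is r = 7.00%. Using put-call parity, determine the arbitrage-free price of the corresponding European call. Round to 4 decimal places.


Put-call parity: C - P = S_0 * exp(-qT) - K * exp(-rT).
S_0 * exp(-qT) = 1.0500 * 1.00000000 = 1.05000000
K * exp(-rT) = 0.9400 * 0.98265224 = 0.92369310
C = P + S*exp(-qT) - K*exp(-rT)
C = 0.0510 + 1.05000000 - 0.92369310 = 0.1773

Answer: Call price = 0.1773


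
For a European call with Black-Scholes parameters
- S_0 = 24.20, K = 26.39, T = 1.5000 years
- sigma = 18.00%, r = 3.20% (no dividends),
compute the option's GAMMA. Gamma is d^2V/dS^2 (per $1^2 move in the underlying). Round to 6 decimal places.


Answer: Gamma = 0.074621

Derivation:
d1 = -0.0650136190; d2 = -0.2854676958
phi(d1) = 0.3981000519; exp(-qT) = 1.0000000000; exp(-rT) = 0.9531337871
Gamma = exp(-qT) * phi(d1) / (S * sigma * sqrt(T)) = 1.0000000000 * 0.3981000519 / (24.2000 * 0.1800 * 1.2247448714) = 0.074621


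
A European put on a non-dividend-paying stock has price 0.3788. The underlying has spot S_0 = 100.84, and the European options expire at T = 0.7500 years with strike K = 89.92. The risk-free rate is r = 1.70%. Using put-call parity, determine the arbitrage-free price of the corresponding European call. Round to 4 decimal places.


Put-call parity: C - P = S_0 * exp(-qT) - K * exp(-rT).
S_0 * exp(-qT) = 100.8400 * 1.00000000 = 100.84000000
K * exp(-rT) = 89.9200 * 0.98733094 = 88.78079785
C = P + S*exp(-qT) - K*exp(-rT)
C = 0.3788 + 100.84000000 - 88.78079785 = 12.4380

Answer: Call price = 12.4380


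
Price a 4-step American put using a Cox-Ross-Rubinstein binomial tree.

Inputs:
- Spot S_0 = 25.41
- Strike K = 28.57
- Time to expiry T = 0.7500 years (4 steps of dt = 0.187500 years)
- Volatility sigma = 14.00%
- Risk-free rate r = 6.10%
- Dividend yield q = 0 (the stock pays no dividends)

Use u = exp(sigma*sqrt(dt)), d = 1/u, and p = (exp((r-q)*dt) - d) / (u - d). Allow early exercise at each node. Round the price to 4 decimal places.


dt = T/N = 0.187500
u = exp(sigma*sqrt(dt)) = 1.062497; d = 1/u = 0.941179
p = (exp((r-q)*dt) - d) / (u - d) = 0.579668
Discount per step: exp(-r*dt) = 0.988628
Stock lattice S(k, i) with i counting down-moves:
  k=0: S(0,0) = 25.4100
  k=1: S(1,0) = 26.9980; S(1,1) = 23.9154
  k=2: S(2,0) = 28.6853; S(2,1) = 25.4100; S(2,2) = 22.5086
  k=3: S(3,0) = 30.4781; S(3,1) = 26.9980; S(3,2) = 23.9154; S(3,3) = 21.1847
  k=4: S(4,0) = 32.3829; S(4,1) = 28.6853; S(4,2) = 25.4100; S(4,3) = 22.5086; S(4,4) = 19.9386
Terminal payoffs V(N, i) = max(K - S_T, 0):
  V(4,0) = 0.000000; V(4,1) = 0.000000; V(4,2) = 3.160000; V(4,3) = 6.061360; V(4,4) = 8.631437
Backward induction: V(k, i) = exp(-r*dt) * [p * V(k+1, i) + (1-p) * V(k+1, i+1)]; then take max(V_cont, immediate exercise) for American.
  V(3,0) = exp(-r*dt) * [p*0.000000 + (1-p)*0.000000] = 0.000000; exercise = 0.000000; V(3,0) = max -> 0.000000
  V(3,1) = exp(-r*dt) * [p*0.000000 + (1-p)*3.160000] = 1.313145; exercise = 1.571952; V(3,1) = max -> 1.571952
  V(3,2) = exp(-r*dt) * [p*3.160000 + (1-p)*6.061360] = 4.329730; exercise = 4.654638; V(3,2) = max -> 4.654638
  V(3,3) = exp(-r*dt) * [p*6.061360 + (1-p)*8.631437] = 7.060430; exercise = 7.385337; V(3,3) = max -> 7.385337
  V(2,0) = exp(-r*dt) * [p*0.000000 + (1-p)*1.571952] = 0.653228; exercise = 0.000000; V(2,0) = max -> 0.653228
  V(2,1) = exp(-r*dt) * [p*1.571952 + (1-p)*4.654638] = 2.835092; exercise = 3.160000; V(2,1) = max -> 3.160000
  V(2,2) = exp(-r*dt) * [p*4.654638 + (1-p)*7.385337] = 5.736452; exercise = 6.061360; V(2,2) = max -> 6.061360
  V(1,0) = exp(-r*dt) * [p*0.653228 + (1-p)*3.160000] = 1.687494; exercise = 1.571952; V(1,0) = max -> 1.687494
  V(1,1) = exp(-r*dt) * [p*3.160000 + (1-p)*6.061360] = 4.329730; exercise = 4.654638; V(1,1) = max -> 4.654638
  V(0,0) = exp(-r*dt) * [p*1.687494 + (1-p)*4.654638] = 2.901307; exercise = 3.160000; V(0,0) = max -> 3.160000

Answer: Price = V(0,0) = 3.1600


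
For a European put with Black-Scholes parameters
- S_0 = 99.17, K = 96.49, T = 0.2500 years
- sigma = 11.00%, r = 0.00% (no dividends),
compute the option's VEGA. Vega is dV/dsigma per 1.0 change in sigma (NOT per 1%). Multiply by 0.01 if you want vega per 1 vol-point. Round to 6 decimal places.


Answer: Vega = 17.229374

Derivation:
d1 = 0.5256122394; d2 = 0.4706122394
phi(d1) = 0.3474714949; exp(-qT) = 1.0000000000; exp(-rT) = 1.0000000000
Vega = S * exp(-qT) * phi(d1) * sqrt(T) = 99.1700 * 1.0000000000 * 0.3474714949 * 0.5000000000 = 17.229374


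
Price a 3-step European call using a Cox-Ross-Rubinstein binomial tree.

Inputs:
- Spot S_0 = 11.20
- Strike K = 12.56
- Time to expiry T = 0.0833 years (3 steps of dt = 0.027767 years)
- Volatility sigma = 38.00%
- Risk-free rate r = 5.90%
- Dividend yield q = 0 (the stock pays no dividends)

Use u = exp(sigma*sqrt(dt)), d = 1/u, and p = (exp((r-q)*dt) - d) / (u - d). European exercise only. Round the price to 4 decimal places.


dt = T/N = 0.027767
u = exp(sigma*sqrt(dt)) = 1.065368; d = 1/u = 0.938642
p = (exp((r-q)*dt) - d) / (u - d) = 0.497113
Discount per step: exp(-r*dt) = 0.998363
Stock lattice S(k, i) with i counting down-moves:
  k=0: S(0,0) = 11.2000
  k=1: S(1,0) = 11.9321; S(1,1) = 10.5128
  k=2: S(2,0) = 12.7121; S(2,1) = 11.2000; S(2,2) = 9.8678
  k=3: S(3,0) = 13.5431; S(3,1) = 11.9321; S(3,2) = 10.5128; S(3,3) = 9.2623
Terminal payoffs V(N, i) = max(S_T - K, 0):
  V(3,0) = 0.983081; V(3,1) = 0.000000; V(3,2) = 0.000000; V(3,3) = 0.000000
Backward induction: V(k, i) = exp(-r*dt) * [p * V(k+1, i) + (1-p) * V(k+1, i+1)].
  V(2,0) = exp(-r*dt) * [p*0.983081 + (1-p)*0.000000] = 0.487902
  V(2,1) = exp(-r*dt) * [p*0.000000 + (1-p)*0.000000] = 0.000000
  V(2,2) = exp(-r*dt) * [p*0.000000 + (1-p)*0.000000] = 0.000000
  V(1,0) = exp(-r*dt) * [p*0.487902 + (1-p)*0.000000] = 0.242146
  V(1,1) = exp(-r*dt) * [p*0.000000 + (1-p)*0.000000] = 0.000000
  V(0,0) = exp(-r*dt) * [p*0.242146 + (1-p)*0.000000] = 0.120177

Answer: Price = V(0,0) = 0.1202


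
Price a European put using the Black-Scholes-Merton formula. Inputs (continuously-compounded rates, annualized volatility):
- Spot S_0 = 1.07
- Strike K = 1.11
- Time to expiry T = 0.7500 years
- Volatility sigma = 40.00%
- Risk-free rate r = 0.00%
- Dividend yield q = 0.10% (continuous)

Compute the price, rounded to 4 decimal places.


Answer: Price = 0.1711

Derivation:
d1 = (ln(S/K) + (r - q + 0.5*sigma^2) * T) / (sigma * sqrt(T)) = 0.06509230
d2 = d1 - sigma * sqrt(T) = -0.28131786
exp(-rT) = 1.00000000; exp(-qT) = 0.99925028
P = K * exp(-rT) * N(-d2) - S_0 * exp(-qT) * N(-d1)
N(-d1) = 0.47405026; N(-d2) = 0.61076670
P = 1.1100 * 1.00000000 * 0.61076670 - 1.0700 * 0.99925028 * 0.47405026 = 0.1711


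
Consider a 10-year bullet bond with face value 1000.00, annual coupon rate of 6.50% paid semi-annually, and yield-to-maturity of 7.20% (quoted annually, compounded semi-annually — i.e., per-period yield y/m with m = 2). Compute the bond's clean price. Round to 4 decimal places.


Answer: Price = 950.7037

Derivation:
Coupon per period c = face * coupon_rate / m = 32.500000
Periods per year m = 2; per-period yield y/m = 0.036000
Number of cashflows N = 20
Cashflows (t years, CF_t, discount factor 1/(1+y/m)^(m*t), PV):
  t = 0.5000: CF_t = 32.500000, DF = 0.965251, PV = 31.370656
  t = 1.0000: CF_t = 32.500000, DF = 0.931709, PV = 30.280556
  t = 1.5000: CF_t = 32.500000, DF = 0.899333, PV = 29.228336
  t = 2.0000: CF_t = 32.500000, DF = 0.868082, PV = 28.212680
  t = 2.5000: CF_t = 32.500000, DF = 0.837917, PV = 27.232316
  t = 3.0000: CF_t = 32.500000, DF = 0.808801, PV = 26.286020
  t = 3.5000: CF_t = 32.500000, DF = 0.780696, PV = 25.372606
  t = 4.0000: CF_t = 32.500000, DF = 0.753567, PV = 24.490932
  t = 4.5000: CF_t = 32.500000, DF = 0.727381, PV = 23.639896
  t = 5.0000: CF_t = 32.500000, DF = 0.702106, PV = 22.818432
  t = 5.5000: CF_t = 32.500000, DF = 0.677708, PV = 22.025514
  t = 6.0000: CF_t = 32.500000, DF = 0.654158, PV = 21.260149
  t = 6.5000: CF_t = 32.500000, DF = 0.631427, PV = 20.521379
  t = 7.0000: CF_t = 32.500000, DF = 0.609486, PV = 19.808281
  t = 7.5000: CF_t = 32.500000, DF = 0.588307, PV = 19.119962
  t = 8.0000: CF_t = 32.500000, DF = 0.567863, PV = 18.455562
  t = 8.5000: CF_t = 32.500000, DF = 0.548131, PV = 17.814249
  t = 9.0000: CF_t = 32.500000, DF = 0.529084, PV = 17.195221
  t = 9.5000: CF_t = 32.500000, DF = 0.510699, PV = 16.597704
  t = 10.0000: CF_t = 1032.500000, DF = 0.492952, PV = 508.973243
Price P = sum_t PV_t = 950.703695


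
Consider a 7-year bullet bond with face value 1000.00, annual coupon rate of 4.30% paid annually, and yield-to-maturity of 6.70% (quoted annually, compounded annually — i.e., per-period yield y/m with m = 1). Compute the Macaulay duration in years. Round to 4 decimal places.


Answer: Macaulay duration = 6.1222 years

Derivation:
Coupon per period c = face * coupon_rate / m = 43.000000
Periods per year m = 1; per-period yield y/m = 0.067000
Number of cashflows N = 7
Cashflows (t years, CF_t, discount factor 1/(1+y/m)^(m*t), PV):
  t = 1.0000: CF_t = 43.000000, DF = 0.937207, PV = 40.299906
  t = 2.0000: CF_t = 43.000000, DF = 0.878357, PV = 37.769359
  t = 3.0000: CF_t = 43.000000, DF = 0.823203, PV = 35.397712
  t = 4.0000: CF_t = 43.000000, DF = 0.771511, PV = 33.174988
  t = 5.0000: CF_t = 43.000000, DF = 0.723066, PV = 31.091835
  t = 6.0000: CF_t = 43.000000, DF = 0.677663, PV = 29.139490
  t = 7.0000: CF_t = 1043.000000, DF = 0.635110, PV = 662.419903
Price P = sum_t PV_t = 869.293194
Macaulay numerator sum_t t * PV_t:
  t * PV_t at t = 1.0000: 40.299906
  t * PV_t at t = 2.0000: 75.538718
  t * PV_t at t = 3.0000: 106.193137
  t * PV_t at t = 4.0000: 132.699953
  t * PV_t at t = 5.0000: 155.459176
  t * PV_t at t = 6.0000: 174.836937
  t * PV_t at t = 7.0000: 4636.939318
Macaulay duration D = (sum_t t * PV_t) / P = 5321.967147 / 869.293194 = 6.122177


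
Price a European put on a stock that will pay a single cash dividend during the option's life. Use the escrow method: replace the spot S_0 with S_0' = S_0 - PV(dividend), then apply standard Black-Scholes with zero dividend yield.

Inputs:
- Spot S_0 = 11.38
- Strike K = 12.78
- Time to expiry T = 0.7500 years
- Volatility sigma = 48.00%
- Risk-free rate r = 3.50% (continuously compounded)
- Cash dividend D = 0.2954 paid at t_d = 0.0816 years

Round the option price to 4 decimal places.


PV(D) = D * exp(-r * t_d) = 0.2954 * 0.99714807 = 0.29455754
S_0' = S_0 - PV(D) = 11.3800 - 0.29455754 = 11.08544246
d1 = (ln(S_0'/K) + (r + sigma^2/2)*T) / (sigma*sqrt(T)) = -0.07120339
d2 = d1 - sigma*sqrt(T) = -0.48689558
exp(-rT) = 0.97409154
N(-d1) = 0.52838206; N(-d2) = 0.68683383
P = K * exp(-rT) * N(-d2) - S_0' * N(-d1) = 12.7800 * 0.97409154 * 0.68683383 - 11.08544246 * 0.52838206 = 2.6930

Answer: Price = 2.6930


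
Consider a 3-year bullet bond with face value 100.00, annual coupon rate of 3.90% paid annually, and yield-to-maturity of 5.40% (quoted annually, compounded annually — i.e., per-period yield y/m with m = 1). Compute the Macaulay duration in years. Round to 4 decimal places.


Coupon per period c = face * coupon_rate / m = 3.900000
Periods per year m = 1; per-period yield y/m = 0.054000
Number of cashflows N = 3
Cashflows (t years, CF_t, discount factor 1/(1+y/m)^(m*t), PV):
  t = 1.0000: CF_t = 3.900000, DF = 0.948767, PV = 3.700190
  t = 2.0000: CF_t = 3.900000, DF = 0.900158, PV = 3.510616
  t = 3.0000: CF_t = 103.900000, DF = 0.854040, PV = 88.734747
Price P = sum_t PV_t = 95.945553
Macaulay numerator sum_t t * PV_t:
  t * PV_t at t = 1.0000: 3.700190
  t * PV_t at t = 2.0000: 7.021233
  t * PV_t at t = 3.0000: 266.204241
Macaulay duration D = (sum_t t * PV_t) / P = 276.925663 / 95.945553 = 2.886279

Answer: Macaulay duration = 2.8863 years


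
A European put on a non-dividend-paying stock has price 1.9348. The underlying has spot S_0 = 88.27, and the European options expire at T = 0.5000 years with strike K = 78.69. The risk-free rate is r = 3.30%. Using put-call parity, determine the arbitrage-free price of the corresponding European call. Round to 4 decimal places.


Put-call parity: C - P = S_0 * exp(-qT) - K * exp(-rT).
S_0 * exp(-qT) = 88.2700 * 1.00000000 = 88.27000000
K * exp(-rT) = 78.6900 * 0.98363538 = 77.40226800
C = P + S*exp(-qT) - K*exp(-rT)
C = 1.9348 + 88.27000000 - 77.40226800 = 12.8025

Answer: Call price = 12.8025


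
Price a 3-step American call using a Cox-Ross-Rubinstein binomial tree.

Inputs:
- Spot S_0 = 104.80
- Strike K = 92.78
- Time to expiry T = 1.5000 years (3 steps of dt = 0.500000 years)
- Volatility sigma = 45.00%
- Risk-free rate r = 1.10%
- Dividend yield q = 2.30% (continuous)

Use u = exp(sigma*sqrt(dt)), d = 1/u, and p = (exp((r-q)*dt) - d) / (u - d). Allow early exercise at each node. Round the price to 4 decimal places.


dt = T/N = 0.500000
u = exp(sigma*sqrt(dt)) = 1.374648; d = 1/u = 0.727459
p = (exp((r-q)*dt) - d) / (u - d) = 0.411872
Discount per step: exp(-r*dt) = 0.994515
Stock lattice S(k, i) with i counting down-moves:
  k=0: S(0,0) = 104.8000
  k=1: S(1,0) = 144.0632; S(1,1) = 76.2377
  k=2: S(2,0) = 198.0362; S(2,1) = 104.8000; S(2,2) = 55.4598
  k=3: S(3,0) = 272.2302; S(3,1) = 144.0632; S(3,2) = 76.2377; S(3,3) = 40.3447
Terminal payoffs V(N, i) = max(S_T - K, 0):
  V(3,0) = 179.450171; V(3,1) = 51.283161; V(3,2) = 0.000000; V(3,3) = 0.000000
Backward induction: V(k, i) = exp(-r*dt) * [p * V(k+1, i) + (1-p) * V(k+1, i+1)]; then take max(V_cont, immediate exercise) for American.
  V(2,0) = exp(-r*dt) * [p*179.450171 + (1-p)*51.283161] = 103.500724; exercise = 105.256206; V(2,0) = max -> 105.256206
  V(2,1) = exp(-r*dt) * [p*51.283161 + (1-p)*0.000000] = 21.006239; exercise = 12.020000; V(2,1) = max -> 21.006239
  V(2,2) = exp(-r*dt) * [p*0.000000 + (1-p)*0.000000] = 0.000000; exercise = 0.000000; V(2,2) = max -> 0.000000
  V(1,0) = exp(-r*dt) * [p*105.256206 + (1-p)*21.006239] = 55.400886; exercise = 51.283161; V(1,0) = max -> 55.400886
  V(1,1) = exp(-r*dt) * [p*21.006239 + (1-p)*0.000000] = 8.604424; exercise = 0.000000; V(1,1) = max -> 8.604424
  V(0,0) = exp(-r*dt) * [p*55.400886 + (1-p)*8.604424] = 27.725659; exercise = 12.020000; V(0,0) = max -> 27.725659

Answer: Price = V(0,0) = 27.7257


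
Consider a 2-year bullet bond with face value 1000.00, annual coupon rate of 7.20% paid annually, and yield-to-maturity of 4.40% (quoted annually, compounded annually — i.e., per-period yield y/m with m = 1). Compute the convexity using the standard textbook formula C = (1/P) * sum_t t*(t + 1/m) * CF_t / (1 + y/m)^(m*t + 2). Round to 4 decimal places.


Coupon per period c = face * coupon_rate / m = 72.000000
Periods per year m = 1; per-period yield y/m = 0.044000
Number of cashflows N = 2
Cashflows (t years, CF_t, discount factor 1/(1+y/m)^(m*t), PV):
  t = 1.0000: CF_t = 72.000000, DF = 0.957854, PV = 68.965517
  t = 2.0000: CF_t = 1072.000000, DF = 0.917485, PV = 983.543988
Price P = sum_t PV_t = 1052.509505
Convexity numerator sum_t t*(t + 1/m) * CF_t / (1+y/m)^(m*t + 2):
  t = 1.0000: term = 126.549664
  t = 2.0000: term = 5414.321508
Convexity = (1/P) * sum = 5540.871172 / 1052.509505 = 5.264438

Answer: Convexity = 5.2644


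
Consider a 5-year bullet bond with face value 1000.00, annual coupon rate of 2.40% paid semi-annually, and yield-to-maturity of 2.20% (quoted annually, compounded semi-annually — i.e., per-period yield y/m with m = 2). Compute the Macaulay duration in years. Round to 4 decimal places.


Coupon per period c = face * coupon_rate / m = 12.000000
Periods per year m = 2; per-period yield y/m = 0.011000
Number of cashflows N = 10
Cashflows (t years, CF_t, discount factor 1/(1+y/m)^(m*t), PV):
  t = 0.5000: CF_t = 12.000000, DF = 0.989120, PV = 11.869436
  t = 1.0000: CF_t = 12.000000, DF = 0.978358, PV = 11.740293
  t = 1.5000: CF_t = 12.000000, DF = 0.967713, PV = 11.612555
  t = 2.0000: CF_t = 12.000000, DF = 0.957184, PV = 11.486207
  t = 2.5000: CF_t = 12.000000, DF = 0.946769, PV = 11.361233
  t = 3.0000: CF_t = 12.000000, DF = 0.936468, PV = 11.237619
  t = 3.5000: CF_t = 12.000000, DF = 0.926279, PV = 11.115350
  t = 4.0000: CF_t = 12.000000, DF = 0.916201, PV = 10.994412
  t = 4.5000: CF_t = 12.000000, DF = 0.906232, PV = 10.874789
  t = 5.0000: CF_t = 1012.000000, DF = 0.896372, PV = 907.128803
Price P = sum_t PV_t = 1009.420697
Macaulay numerator sum_t t * PV_t:
  t * PV_t at t = 0.5000: 5.934718
  t * PV_t at t = 1.0000: 11.740293
  t * PV_t at t = 1.5000: 17.418832
  t * PV_t at t = 2.0000: 22.972413
  t * PV_t at t = 2.5000: 28.403083
  t * PV_t at t = 3.0000: 33.712858
  t * PV_t at t = 3.5000: 38.903726
  t * PV_t at t = 4.0000: 43.977647
  t * PV_t at t = 4.5000: 48.936551
  t * PV_t at t = 5.0000: 4535.644013
Macaulay duration D = (sum_t t * PV_t) / P = 4787.644135 / 1009.420697 = 4.742962

Answer: Macaulay duration = 4.7430 years


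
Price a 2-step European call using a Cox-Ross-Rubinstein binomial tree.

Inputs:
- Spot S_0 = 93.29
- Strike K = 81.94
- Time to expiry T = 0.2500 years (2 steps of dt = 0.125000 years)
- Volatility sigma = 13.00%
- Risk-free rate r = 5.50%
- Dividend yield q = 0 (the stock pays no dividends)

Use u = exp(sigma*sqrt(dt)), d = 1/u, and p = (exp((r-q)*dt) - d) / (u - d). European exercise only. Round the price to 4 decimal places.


Answer: Price = V(0,0) = 12.4690

Derivation:
dt = T/N = 0.125000
u = exp(sigma*sqrt(dt)) = 1.047035; d = 1/u = 0.955078
p = (exp((r-q)*dt) - d) / (u - d) = 0.563533
Discount per step: exp(-r*dt) = 0.993149
Stock lattice S(k, i) with i counting down-moves:
  k=0: S(0,0) = 93.2900
  k=1: S(1,0) = 97.6779; S(1,1) = 89.0993
  k=2: S(2,0) = 102.2721; S(2,1) = 93.2900; S(2,2) = 85.0968
Terminal payoffs V(N, i) = max(S_T - K, 0):
  V(2,0) = 20.332089; V(2,1) = 11.350000; V(2,2) = 3.156767
Backward induction: V(k, i) = exp(-r*dt) * [p * V(k+1, i) + (1-p) * V(k+1, i+1)].
  V(1,0) = exp(-r*dt) * [p*20.332089 + (1-p)*11.350000] = 16.299260
  V(1,1) = exp(-r*dt) * [p*11.350000 + (1-p)*3.156767] = 7.720661
  V(0,0) = exp(-r*dt) * [p*16.299260 + (1-p)*7.720661] = 12.468964


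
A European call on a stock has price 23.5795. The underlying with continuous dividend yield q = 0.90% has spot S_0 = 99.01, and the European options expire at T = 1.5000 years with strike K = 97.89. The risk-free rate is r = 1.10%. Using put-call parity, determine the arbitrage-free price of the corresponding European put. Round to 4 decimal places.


Put-call parity: C - P = S_0 * exp(-qT) - K * exp(-rT).
S_0 * exp(-qT) = 99.0100 * 0.98659072 = 97.68234682
K * exp(-rT) = 97.8900 * 0.98363538 = 96.28806729
P = C - S*exp(-qT) + K*exp(-rT)
P = 23.5795 - 97.68234682 + 96.28806729 = 22.1852

Answer: Put price = 22.1852


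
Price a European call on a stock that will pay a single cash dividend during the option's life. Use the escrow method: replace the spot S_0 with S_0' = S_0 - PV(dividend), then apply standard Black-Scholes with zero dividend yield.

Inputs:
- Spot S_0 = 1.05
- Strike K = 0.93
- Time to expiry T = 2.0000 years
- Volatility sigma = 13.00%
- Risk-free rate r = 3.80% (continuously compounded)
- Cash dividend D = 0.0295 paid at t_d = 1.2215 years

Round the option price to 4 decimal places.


Answer: Price = 0.1764

Derivation:
PV(D) = D * exp(-r * t_d) = 0.0295 * 0.95464379 = 0.02816199
S_0' = S_0 - PV(D) = 1.0500 - 0.02816199 = 1.02183801
d1 = (ln(S_0'/K) + (r + sigma^2/2)*T) / (sigma*sqrt(T)) = 1.01754661
d2 = d1 - sigma*sqrt(T) = 0.83369884
exp(-rT) = 0.92681621
N(d1) = 0.84555326; N(d2) = 0.79777464
C = S_0' * N(d1) - K * exp(-rT) * N(d2) = 1.02183801 * 0.84555326 - 0.9300 * 0.92681621 * 0.79777464 = 0.1764


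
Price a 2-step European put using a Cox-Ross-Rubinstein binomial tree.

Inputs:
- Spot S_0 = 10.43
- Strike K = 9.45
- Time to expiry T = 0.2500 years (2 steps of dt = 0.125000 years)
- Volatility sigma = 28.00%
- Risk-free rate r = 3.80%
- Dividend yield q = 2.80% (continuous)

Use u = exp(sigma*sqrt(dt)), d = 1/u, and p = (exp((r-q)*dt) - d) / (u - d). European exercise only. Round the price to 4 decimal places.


dt = T/N = 0.125000
u = exp(sigma*sqrt(dt)) = 1.104061; d = 1/u = 0.905747
p = (exp((r-q)*dt) - d) / (u - d) = 0.481579
Discount per step: exp(-r*dt) = 0.995261
Stock lattice S(k, i) with i counting down-moves:
  k=0: S(0,0) = 10.4300
  k=1: S(1,0) = 11.5154; S(1,1) = 9.4469
  k=2: S(2,0) = 12.7136; S(2,1) = 10.4300; S(2,2) = 8.5565
Terminal payoffs V(N, i) = max(K - S_T, 0):
  V(2,0) = 0.000000; V(2,1) = 0.000000; V(2,2) = 0.893456
Backward induction: V(k, i) = exp(-r*dt) * [p * V(k+1, i) + (1-p) * V(k+1, i+1)].
  V(1,0) = exp(-r*dt) * [p*0.000000 + (1-p)*0.000000] = 0.000000
  V(1,1) = exp(-r*dt) * [p*0.000000 + (1-p)*0.893456] = 0.460992
  V(0,0) = exp(-r*dt) * [p*0.000000 + (1-p)*0.460992] = 0.237856

Answer: Price = V(0,0) = 0.2379


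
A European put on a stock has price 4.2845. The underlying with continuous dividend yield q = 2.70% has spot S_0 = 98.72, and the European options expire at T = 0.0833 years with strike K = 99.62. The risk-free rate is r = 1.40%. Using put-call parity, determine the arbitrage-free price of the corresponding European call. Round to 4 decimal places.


Put-call parity: C - P = S_0 * exp(-qT) - K * exp(-rT).
S_0 * exp(-qT) = 98.7200 * 0.99775343 = 98.49821835
K * exp(-rT) = 99.6200 * 0.99883448 = 99.50389087
C = P + S*exp(-qT) - K*exp(-rT)
C = 4.2845 + 98.49821835 - 99.50389087 = 3.2788

Answer: Call price = 3.2788


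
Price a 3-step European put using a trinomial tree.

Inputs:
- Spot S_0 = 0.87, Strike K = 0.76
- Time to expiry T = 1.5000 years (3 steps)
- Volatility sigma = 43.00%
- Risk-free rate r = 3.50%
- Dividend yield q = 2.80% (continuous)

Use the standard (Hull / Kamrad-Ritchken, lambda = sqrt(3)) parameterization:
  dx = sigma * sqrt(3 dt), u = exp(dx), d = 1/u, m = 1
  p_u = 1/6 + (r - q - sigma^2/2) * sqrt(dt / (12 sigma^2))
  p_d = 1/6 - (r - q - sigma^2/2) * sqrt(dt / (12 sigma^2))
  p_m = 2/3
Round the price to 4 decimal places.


Answer: Price = V(0,0) = 0.1105

Derivation:
dt = T/N = 0.500000; dx = sigma*sqrt(3*dt) = 0.526640
u = exp(dx) = 1.693234; d = 1/u = 0.590586
p_u = 0.126103, p_m = 0.666667, p_d = 0.207230
Discount per step: exp(-r*dt) = 0.982652
Stock lattice S(k, j) with j the centered position index:
  k=0: S(0,+0) = 0.8700
  k=1: S(1,-1) = 0.5138; S(1,+0) = 0.8700; S(1,+1) = 1.4731
  k=2: S(2,-2) = 0.3034; S(2,-1) = 0.5138; S(2,+0) = 0.8700; S(2,+1) = 1.4731; S(2,+2) = 2.4943
  k=3: S(3,-3) = 0.1792; S(3,-2) = 0.3034; S(3,-1) = 0.5138; S(3,+0) = 0.8700; S(3,+1) = 1.4731; S(3,+2) = 2.4943; S(3,+3) = 4.2235
Terminal payoffs V(N, j) = max(K - S_T, 0):
  V(3,-3) = 0.580787; V(3,-2) = 0.456551; V(3,-1) = 0.246190; V(3,+0) = 0.000000; V(3,+1) = 0.000000; V(3,+2) = 0.000000; V(3,+3) = 0.000000
Backward induction: V(k, j) = exp(-r*dt) * [p_u * V(k+1, j+1) + p_m * V(k+1, j) + p_d * V(k+1, j-1)]
  V(2,-2) = exp(-r*dt) * [p_u*0.246190 + p_m*0.456551 + p_d*0.580787] = 0.447863
  V(2,-1) = exp(-r*dt) * [p_u*0.000000 + p_m*0.246190 + p_d*0.456551] = 0.254250
  V(2,+0) = exp(-r*dt) * [p_u*0.000000 + p_m*0.000000 + p_d*0.246190] = 0.050133
  V(2,+1) = exp(-r*dt) * [p_u*0.000000 + p_m*0.000000 + p_d*0.000000] = 0.000000
  V(2,+2) = exp(-r*dt) * [p_u*0.000000 + p_m*0.000000 + p_d*0.000000] = 0.000000
  V(1,-1) = exp(-r*dt) * [p_u*0.050133 + p_m*0.254250 + p_d*0.447863] = 0.263972
  V(1,+0) = exp(-r*dt) * [p_u*0.000000 + p_m*0.050133 + p_d*0.254250] = 0.084616
  V(1,+1) = exp(-r*dt) * [p_u*0.000000 + p_m*0.000000 + p_d*0.050133] = 0.010209
  V(0,+0) = exp(-r*dt) * [p_u*0.010209 + p_m*0.084616 + p_d*0.263972] = 0.110452


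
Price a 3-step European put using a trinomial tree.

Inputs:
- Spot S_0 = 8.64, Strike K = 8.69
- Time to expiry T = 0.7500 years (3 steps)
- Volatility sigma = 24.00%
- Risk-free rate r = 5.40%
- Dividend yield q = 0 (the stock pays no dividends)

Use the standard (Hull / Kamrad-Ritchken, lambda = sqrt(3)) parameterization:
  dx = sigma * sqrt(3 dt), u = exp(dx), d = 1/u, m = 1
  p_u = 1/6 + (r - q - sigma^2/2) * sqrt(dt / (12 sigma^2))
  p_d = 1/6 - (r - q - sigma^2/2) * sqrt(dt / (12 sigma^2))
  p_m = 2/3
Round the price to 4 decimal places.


Answer: Price = V(0,0) = 0.5092

Derivation:
dt = T/N = 0.250000; dx = sigma*sqrt(3*dt) = 0.207846
u = exp(dx) = 1.231024; d = 1/u = 0.812332
p_u = 0.181822, p_m = 0.666667, p_d = 0.151511
Discount per step: exp(-r*dt) = 0.986591
Stock lattice S(k, j) with j the centered position index:
  k=0: S(0,+0) = 8.6400
  k=1: S(1,-1) = 7.0185; S(1,+0) = 8.6400; S(1,+1) = 10.6360
  k=2: S(2,-2) = 5.7014; S(2,-1) = 7.0185; S(2,+0) = 8.6400; S(2,+1) = 10.6360; S(2,+2) = 13.0932
  k=3: S(3,-3) = 4.6314; S(3,-2) = 5.7014; S(3,-1) = 7.0185; S(3,+0) = 8.6400; S(3,+1) = 10.6360; S(3,+2) = 13.0932; S(3,+3) = 16.1181
Terminal payoffs V(N, j) = max(K - S_T, 0):
  V(3,-3) = 4.058576; V(3,-2) = 2.988608; V(3,-1) = 1.671451; V(3,+0) = 0.050000; V(3,+1) = 0.000000; V(3,+2) = 0.000000; V(3,+3) = 0.000000
Backward induction: V(k, j) = exp(-r*dt) * [p_u * V(k+1, j+1) + p_m * V(k+1, j) + p_d * V(k+1, j-1)]
  V(2,-2) = exp(-r*dt) * [p_u*1.671451 + p_m*2.988608 + p_d*4.058576] = 2.872194
  V(2,-1) = exp(-r*dt) * [p_u*0.050000 + p_m*1.671451 + p_d*2.988608] = 1.555064
  V(2,+0) = exp(-r*dt) * [p_u*0.000000 + p_m*0.050000 + p_d*1.671451] = 0.282734
  V(2,+1) = exp(-r*dt) * [p_u*0.000000 + p_m*0.000000 + p_d*0.050000] = 0.007474
  V(2,+2) = exp(-r*dt) * [p_u*0.000000 + p_m*0.000000 + p_d*0.000000] = 0.000000
  V(1,-1) = exp(-r*dt) * [p_u*0.282734 + p_m*1.555064 + p_d*2.872194] = 1.502860
  V(1,+0) = exp(-r*dt) * [p_u*0.007474 + p_m*0.282734 + p_d*1.555064] = 0.419753
  V(1,+1) = exp(-r*dt) * [p_u*0.000000 + p_m*0.007474 + p_d*0.282734] = 0.047179
  V(0,+0) = exp(-r*dt) * [p_u*0.047179 + p_m*0.419753 + p_d*1.502860] = 0.509193


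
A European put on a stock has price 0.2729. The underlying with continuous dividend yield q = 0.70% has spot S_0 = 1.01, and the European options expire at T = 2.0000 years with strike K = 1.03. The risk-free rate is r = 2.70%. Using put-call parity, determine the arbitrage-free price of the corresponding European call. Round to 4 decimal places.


Put-call parity: C - P = S_0 * exp(-qT) - K * exp(-rT).
S_0 * exp(-qT) = 1.0100 * 0.98609754 = 0.99595852
K * exp(-rT) = 1.0300 * 0.94743211 = 0.97585507
C = P + S*exp(-qT) - K*exp(-rT)
C = 0.2729 + 0.99595852 - 0.97585507 = 0.2930

Answer: Call price = 0.2930


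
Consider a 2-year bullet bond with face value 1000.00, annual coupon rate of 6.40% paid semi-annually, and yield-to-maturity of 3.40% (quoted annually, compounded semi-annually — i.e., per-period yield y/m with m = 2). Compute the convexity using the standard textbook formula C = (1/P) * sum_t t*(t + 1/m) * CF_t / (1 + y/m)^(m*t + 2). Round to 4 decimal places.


Answer: Convexity = 4.5502

Derivation:
Coupon per period c = face * coupon_rate / m = 32.000000
Periods per year m = 2; per-period yield y/m = 0.017000
Number of cashflows N = 4
Cashflows (t years, CF_t, discount factor 1/(1+y/m)^(m*t), PV):
  t = 0.5000: CF_t = 32.000000, DF = 0.983284, PV = 31.465093
  t = 1.0000: CF_t = 32.000000, DF = 0.966848, PV = 30.939128
  t = 1.5000: CF_t = 32.000000, DF = 0.950686, PV = 30.421955
  t = 2.0000: CF_t = 1032.000000, DF = 0.934795, PV = 964.708012
Price P = sum_t PV_t = 1057.534189
Convexity numerator sum_t t*(t + 1/m) * CF_t / (1+y/m)^(m*t + 2):
  t = 0.5000: term = 15.210977
  t = 1.0000: term = 44.870140
  t = 1.5000: term = 88.240197
  t = 2.0000: term = 4663.628891
Convexity = (1/P) * sum = 4811.950206 / 1057.534189 = 4.550160


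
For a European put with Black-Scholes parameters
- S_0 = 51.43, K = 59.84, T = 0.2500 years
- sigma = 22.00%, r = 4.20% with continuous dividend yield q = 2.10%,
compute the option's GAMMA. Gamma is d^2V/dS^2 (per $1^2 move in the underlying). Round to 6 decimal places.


Answer: Gamma = 0.031154

Derivation:
d1 = -1.2741152171; d2 = -1.3841152171
phi(d1) = 0.1771739383; exp(-qT) = 0.9947637572; exp(-rT) = 0.9895549326
Gamma = exp(-qT) * phi(d1) / (S * sigma * sqrt(T)) = 0.9947637572 * 0.1771739383 / (51.4300 * 0.2200 * 0.5000000000) = 0.031154


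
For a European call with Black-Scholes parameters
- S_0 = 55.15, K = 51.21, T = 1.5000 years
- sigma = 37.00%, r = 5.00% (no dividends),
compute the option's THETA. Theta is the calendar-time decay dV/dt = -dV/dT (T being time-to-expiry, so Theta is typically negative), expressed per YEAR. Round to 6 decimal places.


Answer: Theta = -4.132692

Derivation:
d1 = 0.5556522282; d2 = 0.1024966258
phi(d1) = 0.3418739310; exp(-qT) = 1.0000000000; exp(-rT) = 0.9277434863
Theta = -S*exp(-qT)*phi(d1)*sigma/(2*sqrt(T)) - r*K*exp(-rT)*N(d2) + q*S*exp(-qT)*N(d1)
N(d1) = 0.7107756900; N(d2) = 0.5408187545; sqrt(T) = 1.2247448714
Term 1 = -55.1500 * 1.0000000000 * 0.3418739310 * 0.3700 / (2 * 1.2247448714) = -2.8479843688
Term 2 = -0.0500 * 51.2100 * 0.9277434863 * 0.5408187545 = -1.2847080270
Term 3 = 0 (no dividend yield, q = 0)
Theta = -2.8479843688 + (-1.2847080270) + (0.0000000000) = -4.132692
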